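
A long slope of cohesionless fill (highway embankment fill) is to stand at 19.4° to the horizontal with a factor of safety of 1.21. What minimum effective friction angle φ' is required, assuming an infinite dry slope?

FS = tanφ'/tanβ ⇒ tanφ' = FS · tanβ = 1.21 · tan19.4° = 0.4261
φ' = arctan(0.4261) = 23.08°

φ' = 23.1°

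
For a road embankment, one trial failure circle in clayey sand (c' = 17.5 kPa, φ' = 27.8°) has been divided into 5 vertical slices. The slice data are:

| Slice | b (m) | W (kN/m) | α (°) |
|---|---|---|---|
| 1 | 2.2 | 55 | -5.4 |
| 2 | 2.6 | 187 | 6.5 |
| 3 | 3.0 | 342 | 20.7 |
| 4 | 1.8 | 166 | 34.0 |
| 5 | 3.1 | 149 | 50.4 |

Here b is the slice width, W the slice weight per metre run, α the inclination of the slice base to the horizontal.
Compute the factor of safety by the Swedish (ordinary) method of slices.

FS = 1.98

Ordinary method of slices: FS = Σ[c'·Δl_i + (W_i cosα_i)·tanφ'] / Σ W_i sinα_i, with Δl_i = b_i / cosα_i.
Slice 1: Δl = 2.2/cos(-5.4°) = 2.210 m; N'_1 = 55·cos(-5.4°) = 54.8; c'Δl = 38.67; W sinα = -5.2
Slice 2: Δl = 2.6/cos6.5° = 2.617 m; N'_2 = 187·cos6.5° = 185.8; c'Δl = 45.79; W sinα = 21.2
Slice 3: Δl = 3.0/cos20.7° = 3.207 m; N'_3 = 342·cos20.7° = 319.9; c'Δl = 56.12; W sinα = 120.9
Slice 4: Δl = 1.8/cos34.0° = 2.171 m; N'_4 = 166·cos34.0° = 137.6; c'Δl = 38.00; W sinα = 92.8
Slice 5: Δl = 3.1/cos50.4° = 4.863 m; N'_5 = 149·cos50.4° = 95.0; c'Δl = 85.11; W sinα = 114.8
Σc'Δl = 263.7 kN/m; ΣN' = 793.1 kN/m; ΣW sinα = 344.5 kN/m
Resisting = 263.7 + 793.1·tan27.8° = 263.7 + 418.1 = 681.8 kN/m
FS = 681.8 / 344.5 = 1.979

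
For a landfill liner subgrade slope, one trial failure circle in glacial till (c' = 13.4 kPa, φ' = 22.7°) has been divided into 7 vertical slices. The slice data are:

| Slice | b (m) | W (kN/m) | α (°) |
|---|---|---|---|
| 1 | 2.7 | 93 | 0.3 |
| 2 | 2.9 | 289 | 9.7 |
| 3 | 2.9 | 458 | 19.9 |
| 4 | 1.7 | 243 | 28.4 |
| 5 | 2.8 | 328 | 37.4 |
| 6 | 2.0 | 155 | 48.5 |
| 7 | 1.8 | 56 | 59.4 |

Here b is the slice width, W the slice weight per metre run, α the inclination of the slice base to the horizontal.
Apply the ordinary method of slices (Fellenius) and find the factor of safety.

FS = 1.27

Ordinary method of slices: FS = Σ[c'·Δl_i + (W_i cosα_i)·tanφ'] / Σ W_i sinα_i, with Δl_i = b_i / cosα_i.
Slice 1: Δl = 2.7/cos0.3° = 2.700 m; N'_1 = 93·cos0.3° = 93.0; c'Δl = 36.18; W sinα = 0.5
Slice 2: Δl = 2.9/cos9.7° = 2.942 m; N'_2 = 289·cos9.7° = 284.9; c'Δl = 39.42; W sinα = 48.7
Slice 3: Δl = 2.9/cos19.9° = 3.084 m; N'_3 = 458·cos19.9° = 430.7; c'Δl = 41.33; W sinα = 155.9
Slice 4: Δl = 1.7/cos28.4° = 1.933 m; N'_4 = 243·cos28.4° = 213.8; c'Δl = 25.90; W sinα = 115.6
Slice 5: Δl = 2.8/cos37.4° = 3.525 m; N'_5 = 328·cos37.4° = 260.6; c'Δl = 47.23; W sinα = 199.2
Slice 6: Δl = 2.0/cos48.5° = 3.018 m; N'_6 = 155·cos48.5° = 102.7; c'Δl = 40.45; W sinα = 116.1
Slice 7: Δl = 1.8/cos59.4° = 3.536 m; N'_7 = 56·cos59.4° = 28.5; c'Δl = 47.38; W sinα = 48.2
Σc'Δl = 277.9 kN/m; ΣN' = 1414.1 kN/m; ΣW sinα = 684.2 kN/m
Resisting = 277.9 + 1414.1·tan22.7° = 277.9 + 591.5 = 869.4 kN/m
FS = 869.4 / 684.2 = 1.271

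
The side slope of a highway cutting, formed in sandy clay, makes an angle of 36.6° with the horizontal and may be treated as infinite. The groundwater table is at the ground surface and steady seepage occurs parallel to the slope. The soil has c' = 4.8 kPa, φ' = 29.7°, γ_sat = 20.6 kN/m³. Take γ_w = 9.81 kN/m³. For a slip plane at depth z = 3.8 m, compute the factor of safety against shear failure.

With seepage parallel to the slope and the water table at the surface, the effective normal stress on the slip plane uses the buoyant unit weight γ' = γ_sat − γ_w while the driving shear stress uses γ_sat:
FS = [c' + γ' z cos²β tanφ'] / [γ_sat z sinβ cosβ]
γ' = 20.6 − 9.81 = 10.79 kN/m³
Numerator = 4.8 + 10.79·3.8·cos²36.6°·tan29.7° = 4.8 + 10.79·3.8·0.6445·0.5704 = 19.873 kPa
Denominator = 20.6·3.8·sin36.6°·cos36.6° = 20.6·3.8·0.5962·0.8028 = 37.469 kPa
FS = 19.873 / 37.469 = 0.530

FS = 0.53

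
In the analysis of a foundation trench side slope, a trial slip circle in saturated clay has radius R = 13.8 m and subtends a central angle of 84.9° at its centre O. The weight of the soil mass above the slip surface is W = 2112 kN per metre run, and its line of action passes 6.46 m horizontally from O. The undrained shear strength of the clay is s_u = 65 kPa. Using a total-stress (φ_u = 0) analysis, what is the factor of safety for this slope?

Taking moments about the centre O, the resisting moment is provided by the undrained shear strength acting along the arc:
Arc length L_a = R·θ = 13.8·(84.9°·π/180) = 13.8·1.4818 = 20.45 m
M_R = s_u·L_a·R = 65·20.45·13.8 = 18342.4 kN·m/m
M_D = W·d = 2112·6.46 = 13643.5 kN·m/m
FS = M_R / M_D = 18342.4 / 13643.5 = 1.344

FS = 1.34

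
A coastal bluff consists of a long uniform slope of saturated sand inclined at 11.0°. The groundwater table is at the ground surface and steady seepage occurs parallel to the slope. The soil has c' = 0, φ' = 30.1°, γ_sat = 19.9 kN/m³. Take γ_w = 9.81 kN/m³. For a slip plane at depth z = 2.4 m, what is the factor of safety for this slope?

With seepage parallel to the slope and the water table at the surface, the effective normal stress on the slip plane uses the buoyant unit weight γ' = γ_sat − γ_w while the driving shear stress uses γ_sat:
FS = [c' + γ' z cos²β tanφ'] / [γ_sat z sinβ cosβ]
(For c' = 0 this reduces to FS = (γ'/γ_sat)·tanφ'/tanβ.)
γ' = 19.9 − 9.81 = 10.09 kN/m³
Numerator = 0.0 + 10.09·2.4·cos²11.0°·tan30.1° = 0.0 + 10.09·2.4·0.9636·0.5797 = 13.526 kPa
Denominator = 19.9·2.4·sin11.0°·cos11.0° = 19.9·2.4·0.1908·0.9816 = 8.946 kPa
FS = 13.526 / 8.946 = 1.512

FS = 1.51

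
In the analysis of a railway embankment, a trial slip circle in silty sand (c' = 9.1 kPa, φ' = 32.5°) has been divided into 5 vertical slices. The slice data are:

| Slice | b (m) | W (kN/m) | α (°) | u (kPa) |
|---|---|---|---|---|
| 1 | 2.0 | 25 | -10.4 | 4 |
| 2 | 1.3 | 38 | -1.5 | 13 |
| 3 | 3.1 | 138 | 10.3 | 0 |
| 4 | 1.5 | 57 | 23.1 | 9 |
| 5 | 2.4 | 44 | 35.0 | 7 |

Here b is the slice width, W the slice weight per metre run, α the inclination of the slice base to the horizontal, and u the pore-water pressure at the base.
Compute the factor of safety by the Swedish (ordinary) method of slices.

FS = 3.67

Ordinary method of slices: FS = Σ[c'·Δl_i + (W_i cosα_i − u_i·Δl_i)·tanφ'] / Σ W_i sinα_i, with Δl_i = b_i / cosα_i.
Slice 1: Δl = 2.0/cos(-10.4°) = 2.033 m; N'_1 = 25·cos(-10.4°) − 4·2.033 = 16.5; c'Δl = 18.50; W sinα = -4.5
Slice 2: Δl = 1.3/cos(-1.5°) = 1.300 m; N'_2 = 38·cos(-1.5°) − 13·1.300 = 21.1; c'Δl = 11.83; W sinα = -1.0
Slice 3: Δl = 3.1/cos10.3° = 3.151 m; N'_3 = 138·cos10.3° − 0·3.151 = 135.8; c'Δl = 28.67; W sinα = 24.7
Slice 4: Δl = 1.5/cos23.1° = 1.631 m; N'_4 = 57·cos23.1° − 9·1.631 = 37.8; c'Δl = 14.84; W sinα = 22.4
Slice 5: Δl = 2.4/cos35.0° = 2.930 m; N'_5 = 44·cos35.0° − 7·2.930 = 15.5; c'Δl = 26.66; W sinα = 25.2
Σc'Δl = 100.5 kN/m; ΣN' = 226.6 kN/m; ΣW sinα = 66.8 kN/m
Resisting = 100.5 + 226.6·tan32.5° = 100.5 + 144.4 = 244.9 kN/m
FS = 244.9 / 66.8 = 3.668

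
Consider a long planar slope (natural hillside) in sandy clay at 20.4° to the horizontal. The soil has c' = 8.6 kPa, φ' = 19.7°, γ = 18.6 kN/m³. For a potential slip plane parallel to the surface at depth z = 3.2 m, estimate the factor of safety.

FS = 1.41

For an infinite slope with a slip plane parallel to the surface (no pore pressure): FS = [c' + γz cos²β tanφ'] / [γz sinβ cosβ].
γz = 18.6·3.2 = 59.52 kN/m²
Numerator = 8.6 + 59.52·cos²20.4°·tan19.7° = 8.6 + 59.52·0.8785·0.3581 = 27.322 kPa
Denominator = 59.52·sin20.4°·cos20.4° = 59.52·0.3486·0.9373 = 19.446 kPa
FS = 27.322 / 19.446 = 1.405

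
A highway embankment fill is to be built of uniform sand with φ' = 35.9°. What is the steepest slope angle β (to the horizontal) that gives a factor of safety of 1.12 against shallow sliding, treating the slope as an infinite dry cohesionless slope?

For an infinite dry cohesionless slope FS = tanφ'/tanβ, so tanβ = tanφ' / FS.
tanβ = tan35.9° / 1.12 = 0.7239 / 1.12 = 0.6463
β = arctan(0.6463) = 32.88°

β = 32.9°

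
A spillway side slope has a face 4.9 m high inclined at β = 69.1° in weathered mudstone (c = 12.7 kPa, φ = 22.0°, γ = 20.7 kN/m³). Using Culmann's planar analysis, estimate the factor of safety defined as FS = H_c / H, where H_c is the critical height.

FS = 1.36

H_c = (4c/γ) · sinβ cosφ / [1 − cos(β − φ)]
    = (4·12.7/20.7) · sin69.1°·cos22.0° / [1 − cos47.1°]
    = 2.454 · 0.8662 / 0.3193 = 6.66 m
FS = H_c / H = 6.66 / 4.9 = 1.359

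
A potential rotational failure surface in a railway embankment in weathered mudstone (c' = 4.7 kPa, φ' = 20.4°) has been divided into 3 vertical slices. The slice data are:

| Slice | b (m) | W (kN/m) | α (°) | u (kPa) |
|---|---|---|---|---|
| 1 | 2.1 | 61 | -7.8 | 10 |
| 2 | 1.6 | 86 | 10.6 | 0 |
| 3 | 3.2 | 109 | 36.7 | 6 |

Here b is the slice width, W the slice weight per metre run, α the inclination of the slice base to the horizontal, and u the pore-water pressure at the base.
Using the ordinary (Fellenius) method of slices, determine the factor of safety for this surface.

Ordinary method of slices: FS = Σ[c'·Δl_i + (W_i cosα_i − u_i·Δl_i)·tanφ'] / Σ W_i sinα_i, with Δl_i = b_i / cosα_i.
Slice 1: Δl = 2.1/cos(-7.8°) = 2.120 m; N'_1 = 61·cos(-7.8°) − 10·2.120 = 39.2; c'Δl = 9.96; W sinα = -8.3
Slice 2: Δl = 1.6/cos10.6° = 1.628 m; N'_2 = 86·cos10.6° − 0·1.628 = 84.5; c'Δl = 7.65; W sinα = 15.8
Slice 3: Δl = 3.2/cos36.7° = 3.991 m; N'_3 = 109·cos36.7° − 6·3.991 = 63.4; c'Δl = 18.76; W sinα = 65.1
Σc'Δl = 36.4 kN/m; ΣN' = 187.2 kN/m; ΣW sinα = 72.7 kN/m
Resisting = 36.4 + 187.2·tan20.4° = 36.4 + 69.6 = 106.0 kN/m
FS = 106.0 / 72.7 = 1.458

FS = 1.46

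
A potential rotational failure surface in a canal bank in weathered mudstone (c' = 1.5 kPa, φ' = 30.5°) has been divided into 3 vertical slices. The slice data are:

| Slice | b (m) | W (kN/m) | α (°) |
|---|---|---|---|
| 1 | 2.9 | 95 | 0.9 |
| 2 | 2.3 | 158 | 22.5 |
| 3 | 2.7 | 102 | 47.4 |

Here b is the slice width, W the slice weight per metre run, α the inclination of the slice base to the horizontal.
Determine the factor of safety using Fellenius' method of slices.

FS = 1.44

Ordinary method of slices: FS = Σ[c'·Δl_i + (W_i cosα_i)·tanφ'] / Σ W_i sinα_i, with Δl_i = b_i / cosα_i.
Slice 1: Δl = 2.9/cos0.9° = 2.900 m; N'_1 = 95·cos0.9° = 95.0; c'Δl = 4.35; W sinα = 1.5
Slice 2: Δl = 2.3/cos22.5° = 2.490 m; N'_2 = 158·cos22.5° = 146.0; c'Δl = 3.73; W sinα = 60.5
Slice 3: Δl = 2.7/cos47.4° = 3.989 m; N'_3 = 102·cos47.4° = 69.0; c'Δl = 5.98; W sinα = 75.1
Σc'Δl = 14.1 kN/m; ΣN' = 310.0 kN/m; ΣW sinα = 137.0 kN/m
Resisting = 14.1 + 310.0·tan30.5° = 14.1 + 182.6 = 196.7 kN/m
FS = 196.7 / 137.0 = 1.435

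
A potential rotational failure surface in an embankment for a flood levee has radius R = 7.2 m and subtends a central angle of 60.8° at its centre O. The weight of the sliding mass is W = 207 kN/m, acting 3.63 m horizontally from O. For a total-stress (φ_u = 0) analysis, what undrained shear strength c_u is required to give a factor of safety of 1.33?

c_u = 18.2 kPa

FS = c_u·L_a·R / (W·d), so c_u = FS·W·d / (L_a·R).
Arc length L_a = R·θ = 7.2·(60.8°·π/180) = 7.2·1.0612 = 7.64 m
c_u = 1.33·207·3.63 / (7.64·7.2) = 999.4 / 55.01 = 18.17 kPa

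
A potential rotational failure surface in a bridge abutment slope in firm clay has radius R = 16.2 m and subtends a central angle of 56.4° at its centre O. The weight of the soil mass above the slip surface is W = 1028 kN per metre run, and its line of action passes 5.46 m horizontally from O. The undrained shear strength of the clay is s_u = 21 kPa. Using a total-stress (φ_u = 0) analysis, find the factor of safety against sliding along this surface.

FS = 0.97

Taking moments about the centre O, the resisting moment is provided by the undrained shear strength acting along the arc:
Arc length L_a = R·θ = 16.2·(56.4°·π/180) = 16.2·0.9844 = 15.95 m
M_R = s_u·L_a·R = 21·15.95·16.2 = 5425.1 kN·m/m
M_D = W·d = 1028·5.46 = 5612.9 kN·m/m
FS = M_R / M_D = 5425.1 / 5612.9 = 0.967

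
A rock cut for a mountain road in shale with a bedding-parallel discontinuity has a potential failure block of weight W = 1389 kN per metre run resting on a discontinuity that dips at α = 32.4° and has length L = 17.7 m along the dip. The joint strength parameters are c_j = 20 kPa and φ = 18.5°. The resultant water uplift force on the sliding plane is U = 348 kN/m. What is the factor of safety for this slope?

FS = 0.85

Resolving the block weight along and normal to the plane and applying the Mohr–Coulomb strength on the joint:
N' = W cosα − U = 1389·cos32.4° − 348 = 824.8 kN/m
Driving force T = W sinα = 1389·sin32.4° = 744.3 kN/m
Resisting force R = c_j·L + N'·tanφ = 20·17.7 + 824.8·tan18.5° = 354.0 + 276.0 = 630.0 kN/m
FS = R / T = 630.0 / 744.3 = 0.846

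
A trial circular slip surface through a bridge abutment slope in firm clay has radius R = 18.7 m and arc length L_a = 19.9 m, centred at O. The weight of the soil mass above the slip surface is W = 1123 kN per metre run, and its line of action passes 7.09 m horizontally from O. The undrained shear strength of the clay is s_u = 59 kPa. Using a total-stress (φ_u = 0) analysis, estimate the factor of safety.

Taking moments about the centre O, the resisting moment is provided by the undrained shear strength acting along the arc:
M_R = s_u·L_a·R = 59·19.90·18.7 = 21955.7 kN·m/m
M_D = W·d = 1123·7.09 = 7962.1 kN·m/m
FS = M_R / M_D = 21955.7 / 7962.1 = 2.758

FS = 2.76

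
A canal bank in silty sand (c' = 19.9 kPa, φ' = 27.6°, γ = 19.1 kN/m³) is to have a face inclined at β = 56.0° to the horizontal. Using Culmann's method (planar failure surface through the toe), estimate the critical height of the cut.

Culmann's analysis gives the critical failure plane at α_cr = (β + φ')/2 = (56.0 + 27.6)/2 = 41.8°, and the critical height
H_c = (4c'/γ) · sinβ cosφ' / [1 − cos(β − φ')]
    = (4·19.9/19.1) · sin56.0°·cos27.6° / [1 − cos(28.4°)]
    = 4.168 · 0.8290·0.8862 / [1 − 0.8796]
    = 4.168 · 0.7347 / 0.1204
    = 25.44 m

H_c = 25.44 m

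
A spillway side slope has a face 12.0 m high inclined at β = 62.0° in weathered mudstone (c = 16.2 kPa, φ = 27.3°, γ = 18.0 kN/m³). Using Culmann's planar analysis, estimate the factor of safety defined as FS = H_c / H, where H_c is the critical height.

H_c = (4c/γ) · sinβ cosφ / [1 − cos(β − φ)]
    = (4·16.2/18.0) · sin62.0°·cos27.3° / [1 − cos34.7°]
    = 3.600 · 0.7846 / 0.1779 = 15.88 m
FS = H_c / H = 15.88 / 12.0 = 1.323

FS = 1.32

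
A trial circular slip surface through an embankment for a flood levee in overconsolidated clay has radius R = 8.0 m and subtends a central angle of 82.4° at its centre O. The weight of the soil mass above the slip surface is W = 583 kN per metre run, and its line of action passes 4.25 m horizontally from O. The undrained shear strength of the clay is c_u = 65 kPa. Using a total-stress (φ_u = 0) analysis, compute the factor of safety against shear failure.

FS = 2.41

Taking moments about the centre O, the resisting moment is provided by the undrained shear strength acting along the arc:
Arc length L_a = R·θ = 8.0·(82.4°·π/180) = 8.0·1.4382 = 11.51 m
M_R = c_u·L_a·R = 65·11.51·8.0 = 5982.7 kN·m/m
M_D = W·d = 583·4.25 = 2477.8 kN·m/m
FS = M_R / M_D = 5982.7 / 2477.8 = 2.415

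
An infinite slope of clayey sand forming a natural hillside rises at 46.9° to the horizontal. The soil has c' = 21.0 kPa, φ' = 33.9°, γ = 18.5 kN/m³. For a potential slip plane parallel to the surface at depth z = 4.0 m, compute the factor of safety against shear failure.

FS = 1.20

For an infinite slope with a slip plane parallel to the surface (no pore pressure): FS = [c' + γz cos²β tanφ'] / [γz sinβ cosβ].
γz = 18.5·4.0 = 74.00 kN/m²
Numerator = 21.0 + 74.00·cos²46.9°·tan33.9° = 21.0 + 74.00·0.4669·0.6720 = 44.215 kPa
Denominator = 74.00·sin46.9°·cos46.9° = 74.00·0.7302·0.6833 = 36.919 kPa
FS = 44.215 / 36.919 = 1.198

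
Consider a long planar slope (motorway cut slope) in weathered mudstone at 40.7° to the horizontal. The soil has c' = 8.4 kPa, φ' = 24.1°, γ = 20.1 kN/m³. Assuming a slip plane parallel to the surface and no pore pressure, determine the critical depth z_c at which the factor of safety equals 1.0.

Setting FS = 1.00 in FS = [c' + γz cos²β tanφ'] / [γz sinβ cosβ] and solving for z:
z = c' / [γ cosβ (FS·sinβ − cosβ·tanφ')]
  = 8.4 / [20.1·cos40.7°·(1.00·sin40.7° − cos40.7°·tan24.1°)]
  = 8.4 / [20.1·0.7581·(1.00·0.6521 − 0.7581·0.4473)]
  = 8.4 / 4.7692 = 1.761 m

z_c = 1.76 m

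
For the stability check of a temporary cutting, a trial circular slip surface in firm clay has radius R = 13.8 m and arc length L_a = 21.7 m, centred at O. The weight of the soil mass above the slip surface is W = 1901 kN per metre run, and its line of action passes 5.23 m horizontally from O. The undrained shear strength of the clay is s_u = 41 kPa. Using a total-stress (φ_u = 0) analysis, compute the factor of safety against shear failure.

FS = 1.23

Taking moments about the centre O, the resisting moment is provided by the undrained shear strength acting along the arc:
M_R = s_u·L_a·R = 41·21.70·13.8 = 12277.9 kN·m/m
M_D = W·d = 1901·5.23 = 9942.2 kN·m/m
FS = M_R / M_D = 12277.9 / 9942.2 = 1.235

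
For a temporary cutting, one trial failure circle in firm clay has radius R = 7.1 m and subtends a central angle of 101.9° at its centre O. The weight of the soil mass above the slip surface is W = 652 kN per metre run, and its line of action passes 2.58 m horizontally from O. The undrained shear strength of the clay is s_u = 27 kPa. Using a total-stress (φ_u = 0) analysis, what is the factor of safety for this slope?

FS = 1.44

Taking moments about the centre O, the resisting moment is provided by the undrained shear strength acting along the arc:
Arc length L_a = R·θ = 7.1·(101.9°·π/180) = 7.1·1.7785 = 12.63 m
M_R = s_u·L_a·R = 27·12.63·7.1 = 2420.7 kN·m/m
M_D = W·d = 652·2.58 = 1682.2 kN·m/m
FS = M_R / M_D = 2420.7 / 1682.2 = 1.439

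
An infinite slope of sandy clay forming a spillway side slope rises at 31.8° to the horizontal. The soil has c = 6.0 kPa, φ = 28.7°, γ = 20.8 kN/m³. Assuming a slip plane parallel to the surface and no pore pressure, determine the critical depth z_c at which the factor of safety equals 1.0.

z_c = 5.51 m

Setting FS = 1.00 in FS = [c + γz cos²β tanφ] / [γz sinβ cosβ] and solving for z:
z = c / [γ cosβ (FS·sinβ − cosβ·tanφ)]
  = 6.0 / [20.8·cos31.8°·(1.00·sin31.8° − cos31.8°·tan28.7°)]
  = 6.0 / [20.8·0.8499·(1.00·0.5270 − 0.8499·0.5475)]
  = 6.0 / 1.0899 = 5.505 m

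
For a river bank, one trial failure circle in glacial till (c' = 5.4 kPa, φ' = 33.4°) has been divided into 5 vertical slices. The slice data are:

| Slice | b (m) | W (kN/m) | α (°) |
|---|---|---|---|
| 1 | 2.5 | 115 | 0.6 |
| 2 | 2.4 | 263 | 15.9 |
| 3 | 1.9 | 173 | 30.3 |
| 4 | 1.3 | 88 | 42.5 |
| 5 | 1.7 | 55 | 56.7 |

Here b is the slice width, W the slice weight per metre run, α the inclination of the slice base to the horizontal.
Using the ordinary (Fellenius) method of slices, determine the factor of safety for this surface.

Ordinary method of slices: FS = Σ[c'·Δl_i + (W_i cosα_i)·tanφ'] / Σ W_i sinα_i, with Δl_i = b_i / cosα_i.
Slice 1: Δl = 2.5/cos0.6° = 2.500 m; N'_1 = 115·cos0.6° = 115.0; c'Δl = 13.50; W sinα = 1.2
Slice 2: Δl = 2.4/cos15.9° = 2.495 m; N'_2 = 263·cos15.9° = 252.9; c'Δl = 13.48; W sinα = 72.1
Slice 3: Δl = 1.9/cos30.3° = 2.201 m; N'_3 = 173·cos30.3° = 149.4; c'Δl = 11.88; W sinα = 87.3
Slice 4: Δl = 1.3/cos42.5° = 1.763 m; N'_4 = 88·cos42.5° = 64.9; c'Δl = 9.52; W sinα = 59.5
Slice 5: Δl = 1.7/cos56.7° = 3.096 m; N'_5 = 55·cos56.7° = 30.2; c'Δl = 16.72; W sinα = 46.0
Σc'Δl = 65.1 kN/m; ΣN' = 612.4 kN/m; ΣW sinα = 266.0 kN/m
Resisting = 65.1 + 612.4·tan33.4° = 65.1 + 403.8 = 468.9 kN/m
FS = 468.9 / 266.0 = 1.763

FS = 1.76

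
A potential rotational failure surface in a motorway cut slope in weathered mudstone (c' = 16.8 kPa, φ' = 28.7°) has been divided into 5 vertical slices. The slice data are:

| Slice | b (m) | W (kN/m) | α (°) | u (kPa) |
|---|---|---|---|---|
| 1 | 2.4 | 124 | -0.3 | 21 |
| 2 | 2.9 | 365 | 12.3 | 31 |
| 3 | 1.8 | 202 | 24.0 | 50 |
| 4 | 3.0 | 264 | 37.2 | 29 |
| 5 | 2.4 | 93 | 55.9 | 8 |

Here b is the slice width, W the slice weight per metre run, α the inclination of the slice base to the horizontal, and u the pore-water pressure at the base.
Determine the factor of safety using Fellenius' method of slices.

FS = 1.40

Ordinary method of slices: FS = Σ[c'·Δl_i + (W_i cosα_i − u_i·Δl_i)·tanφ'] / Σ W_i sinα_i, with Δl_i = b_i / cosα_i.
Slice 1: Δl = 2.4/cos(-0.3°) = 2.400 m; N'_1 = 124·cos(-0.3°) − 21·2.400 = 73.6; c'Δl = 40.32; W sinα = -0.6
Slice 2: Δl = 2.9/cos12.3° = 2.968 m; N'_2 = 365·cos12.3° − 31·2.968 = 264.6; c'Δl = 49.86; W sinα = 77.8
Slice 3: Δl = 1.8/cos24.0° = 1.970 m; N'_3 = 202·cos24.0° − 50·1.970 = 86.0; c'Δl = 33.10; W sinα = 82.2
Slice 4: Δl = 3.0/cos37.2° = 3.766 m; N'_4 = 264·cos37.2° − 29·3.766 = 101.1; c'Δl = 63.27; W sinα = 159.6
Slice 5: Δl = 2.4/cos55.9° = 4.281 m; N'_5 = 93·cos55.9° − 8·4.281 = 17.9; c'Δl = 71.92; W sinα = 77.0
Σc'Δl = 258.5 kN/m; ΣN' = 543.2 kN/m; ΣW sinα = 395.9 kN/m
Resisting = 258.5 + 543.2·tan28.7° = 258.5 + 297.4 = 555.9 kN/m
FS = 555.9 / 395.9 = 1.404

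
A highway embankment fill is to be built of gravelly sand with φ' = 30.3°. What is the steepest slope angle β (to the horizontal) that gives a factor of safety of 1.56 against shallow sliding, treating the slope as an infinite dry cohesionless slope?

For an infinite dry cohesionless slope FS = tanφ'/tanβ, so tanβ = tanφ' / FS.
tanβ = tan30.3° / 1.56 = 0.5844 / 1.56 = 0.3746
β = arctan(0.3746) = 20.54°

β = 20.5°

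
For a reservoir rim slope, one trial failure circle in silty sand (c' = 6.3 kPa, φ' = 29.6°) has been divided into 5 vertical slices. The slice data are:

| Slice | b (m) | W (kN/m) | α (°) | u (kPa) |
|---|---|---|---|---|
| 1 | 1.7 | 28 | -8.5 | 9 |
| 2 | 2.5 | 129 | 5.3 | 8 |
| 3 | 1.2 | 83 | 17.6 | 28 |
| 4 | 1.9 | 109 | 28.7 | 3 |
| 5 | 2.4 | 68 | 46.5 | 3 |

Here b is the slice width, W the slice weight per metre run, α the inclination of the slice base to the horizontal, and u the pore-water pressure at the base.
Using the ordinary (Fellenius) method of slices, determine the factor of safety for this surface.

Ordinary method of slices: FS = Σ[c'·Δl_i + (W_i cosα_i − u_i·Δl_i)·tanφ'] / Σ W_i sinα_i, with Δl_i = b_i / cosα_i.
Slice 1: Δl = 1.7/cos(-8.5°) = 1.719 m; N'_1 = 28·cos(-8.5°) − 9·1.719 = 12.2; c'Δl = 10.83; W sinα = -4.1
Slice 2: Δl = 2.5/cos5.3° = 2.511 m; N'_2 = 129·cos5.3° − 8·2.511 = 108.4; c'Δl = 15.82; W sinα = 11.9
Slice 3: Δl = 1.2/cos17.6° = 1.259 m; N'_3 = 83·cos17.6° − 28·1.259 = 43.9; c'Δl = 7.93; W sinα = 25.1
Slice 4: Δl = 1.9/cos28.7° = 2.166 m; N'_4 = 109·cos28.7° − 3·2.166 = 89.1; c'Δl = 13.65; W sinα = 52.3
Slice 5: Δl = 2.4/cos46.5° = 3.487 m; N'_5 = 68·cos46.5° − 3·3.487 = 36.3; c'Δl = 21.97; W sinα = 49.3
Σc'Δl = 70.2 kN/m; ΣN' = 289.9 kN/m; ΣW sinα = 134.5 kN/m
Resisting = 70.2 + 289.9·tan29.6° = 70.2 + 164.7 = 234.9 kN/m
FS = 234.9 / 134.5 = 1.746

FS = 1.75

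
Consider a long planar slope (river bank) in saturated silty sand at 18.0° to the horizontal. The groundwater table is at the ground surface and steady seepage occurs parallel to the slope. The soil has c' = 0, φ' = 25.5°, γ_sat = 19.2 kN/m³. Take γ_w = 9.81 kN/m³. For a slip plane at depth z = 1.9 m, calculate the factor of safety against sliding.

With seepage parallel to the slope and the water table at the surface, the effective normal stress on the slip plane uses the buoyant unit weight γ' = γ_sat − γ_w while the driving shear stress uses γ_sat:
FS = [c' + γ' z cos²β tanφ'] / [γ_sat z sinβ cosβ]
(For c' = 0 this reduces to FS = (γ'/γ_sat)·tanφ'/tanβ.)
γ' = 19.2 − 9.81 = 9.39 kN/m³
Numerator = 0.0 + 9.39·1.9·cos²18.0°·tan25.5° = 0.0 + 9.39·1.9·0.9045·0.4770 = 7.697 kPa
Denominator = 19.2·1.9·sin18.0°·cos18.0° = 19.2·1.9·0.3090·0.9511 = 10.721 kPa
FS = 7.697 / 10.721 = 0.718

FS = 0.72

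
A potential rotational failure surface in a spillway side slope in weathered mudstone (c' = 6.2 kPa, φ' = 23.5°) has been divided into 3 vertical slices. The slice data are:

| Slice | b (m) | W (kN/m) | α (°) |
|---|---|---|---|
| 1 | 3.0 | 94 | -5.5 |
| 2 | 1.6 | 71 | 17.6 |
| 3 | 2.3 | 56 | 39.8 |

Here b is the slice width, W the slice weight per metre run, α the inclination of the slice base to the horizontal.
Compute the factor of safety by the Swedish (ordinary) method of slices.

FS = 2.83

Ordinary method of slices: FS = Σ[c'·Δl_i + (W_i cosα_i)·tanφ'] / Σ W_i sinα_i, with Δl_i = b_i / cosα_i.
Slice 1: Δl = 3.0/cos(-5.5°) = 3.014 m; N'_1 = 94·cos(-5.5°) = 93.6; c'Δl = 18.69; W sinα = -9.0
Slice 2: Δl = 1.6/cos17.6° = 1.679 m; N'_2 = 71·cos17.6° = 67.7; c'Δl = 10.41; W sinα = 21.5
Slice 3: Δl = 2.3/cos39.8° = 2.994 m; N'_3 = 56·cos39.8° = 43.0; c'Δl = 18.56; W sinα = 35.8
Σc'Δl = 47.7 kN/m; ΣN' = 204.3 kN/m; ΣW sinα = 48.3 kN/m
Resisting = 47.7 + 204.3·tan23.5° = 47.7 + 88.8 = 136.5 kN/m
FS = 136.5 / 48.3 = 2.825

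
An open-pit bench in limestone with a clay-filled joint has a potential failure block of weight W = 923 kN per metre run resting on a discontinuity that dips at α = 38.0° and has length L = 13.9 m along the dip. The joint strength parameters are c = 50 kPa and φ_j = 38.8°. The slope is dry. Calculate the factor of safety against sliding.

Resolving the block weight along and normal to the plane and applying the Mohr–Coulomb strength on the joint:
N' = W cosα = 923·cos38.0° = 727.3 kN/m
Driving force T = W sinα = 923·sin38.0° = 568.3 kN/m
Resisting force R = c·L + N'·tanφ_j = 50·13.9 + 727.3·tan38.8° = 695.0 + 584.8 = 1279.8 kN/m
FS = R / T = 1279.8 / 568.3 = 2.252

FS = 2.25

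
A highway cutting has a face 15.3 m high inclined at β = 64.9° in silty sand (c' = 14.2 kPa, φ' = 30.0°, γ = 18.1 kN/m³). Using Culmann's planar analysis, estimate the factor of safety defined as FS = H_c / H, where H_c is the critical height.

H_c = (4c'/γ) · sinβ cosφ' / [1 − cos(β − φ')]
    = (4·14.2/18.1) · sin64.9°·cos30.0° / [1 − cos34.9°]
    = 3.138 · 0.7842 / 0.1798 = 13.68 m
FS = H_c / H = 13.68 / 15.3 = 0.894

FS = 0.89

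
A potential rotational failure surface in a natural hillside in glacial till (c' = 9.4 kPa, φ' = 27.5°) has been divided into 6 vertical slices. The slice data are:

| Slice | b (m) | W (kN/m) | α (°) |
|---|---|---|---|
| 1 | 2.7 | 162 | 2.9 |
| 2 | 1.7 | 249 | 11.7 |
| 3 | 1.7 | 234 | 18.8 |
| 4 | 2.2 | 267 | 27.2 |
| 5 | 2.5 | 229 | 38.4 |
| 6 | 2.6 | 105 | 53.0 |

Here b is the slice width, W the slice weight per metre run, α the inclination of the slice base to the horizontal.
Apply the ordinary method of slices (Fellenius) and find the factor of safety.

Ordinary method of slices: FS = Σ[c'·Δl_i + (W_i cosα_i)·tanφ'] / Σ W_i sinα_i, with Δl_i = b_i / cosα_i.
Slice 1: Δl = 2.7/cos2.9° = 2.703 m; N'_1 = 162·cos2.9° = 161.8; c'Δl = 25.41; W sinα = 8.2
Slice 2: Δl = 1.7/cos11.7° = 1.736 m; N'_2 = 249·cos11.7° = 243.8; c'Δl = 16.32; W sinα = 50.5
Slice 3: Δl = 1.7/cos18.8° = 1.796 m; N'_3 = 234·cos18.8° = 221.5; c'Δl = 16.88; W sinα = 75.4
Slice 4: Δl = 2.2/cos27.2° = 2.474 m; N'_4 = 267·cos27.2° = 237.5; c'Δl = 23.25; W sinα = 122.0
Slice 5: Δl = 2.5/cos38.4° = 3.190 m; N'_5 = 229·cos38.4° = 179.5; c'Δl = 29.99; W sinα = 142.2
Slice 6: Δl = 2.6/cos53.0° = 4.320 m; N'_6 = 105·cos53.0° = 63.2; c'Δl = 40.61; W sinα = 83.9
Σc'Δl = 152.5 kN/m; ΣN' = 1107.3 kN/m; ΣW sinα = 482.2 kN/m
Resisting = 152.5 + 1107.3·tan27.5° = 152.5 + 576.4 = 728.9 kN/m
FS = 728.9 / 482.2 = 1.511

FS = 1.51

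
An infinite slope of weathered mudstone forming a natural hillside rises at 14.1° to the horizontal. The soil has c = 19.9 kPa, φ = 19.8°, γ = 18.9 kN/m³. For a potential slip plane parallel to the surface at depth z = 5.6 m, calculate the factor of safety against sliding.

For an infinite slope with a slip plane parallel to the surface (no pore pressure): FS = [c + γz cos²β tanφ] / [γz sinβ cosβ].
γz = 18.9·5.6 = 105.84 kN/m²
Numerator = 19.9 + 105.84·cos²14.1°·tan19.8° = 19.9 + 105.84·0.9407·0.3600 = 55.743 kPa
Denominator = 105.84·sin14.1°·cos14.1° = 105.84·0.2436·0.9699 = 25.007 kPa
FS = 55.743 / 25.007 = 2.229

FS = 2.23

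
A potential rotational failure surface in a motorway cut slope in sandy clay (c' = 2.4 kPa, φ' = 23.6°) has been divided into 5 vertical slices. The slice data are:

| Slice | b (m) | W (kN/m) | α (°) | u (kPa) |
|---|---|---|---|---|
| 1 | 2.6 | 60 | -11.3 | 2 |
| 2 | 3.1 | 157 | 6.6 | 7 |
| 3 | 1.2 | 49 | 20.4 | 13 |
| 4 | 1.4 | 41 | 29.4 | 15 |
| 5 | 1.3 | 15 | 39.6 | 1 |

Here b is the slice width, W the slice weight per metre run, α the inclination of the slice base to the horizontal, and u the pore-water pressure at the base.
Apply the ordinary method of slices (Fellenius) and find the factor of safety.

Ordinary method of slices: FS = Σ[c'·Δl_i + (W_i cosα_i − u_i·Δl_i)·tanφ'] / Σ W_i sinα_i, with Δl_i = b_i / cosα_i.
Slice 1: Δl = 2.6/cos(-11.3°) = 2.651 m; N'_1 = 60·cos(-11.3°) − 2·2.651 = 53.5; c'Δl = 6.36; W sinα = -11.8
Slice 2: Δl = 3.1/cos6.6° = 3.121 m; N'_2 = 157·cos6.6° − 7·3.121 = 134.1; c'Δl = 7.49; W sinα = 18.0
Slice 3: Δl = 1.2/cos20.4° = 1.280 m; N'_3 = 49·cos20.4° − 13·1.280 = 29.3; c'Δl = 3.07; W sinα = 17.1
Slice 4: Δl = 1.4/cos29.4° = 1.607 m; N'_4 = 41·cos29.4° − 15·1.607 = 11.6; c'Δl = 3.86; W sinα = 20.1
Slice 5: Δl = 1.3/cos39.6° = 1.687 m; N'_5 = 15·cos39.6° − 1·1.687 = 9.9; c'Δl = 4.05; W sinα = 9.6
Σc'Δl = 24.8 kN/m; ΣN' = 238.4 kN/m; ΣW sinα = 53.1 kN/m
Resisting = 24.8 + 238.4·tan23.6° = 24.8 + 104.2 = 129.0 kN/m
FS = 129.0 / 53.1 = 2.431

FS = 2.43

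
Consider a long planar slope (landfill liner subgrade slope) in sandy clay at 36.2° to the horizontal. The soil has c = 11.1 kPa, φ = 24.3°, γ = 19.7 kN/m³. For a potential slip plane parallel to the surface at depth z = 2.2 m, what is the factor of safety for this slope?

FS = 1.15

For an infinite slope with a slip plane parallel to the surface (no pore pressure): FS = [c + γz cos²β tanφ] / [γz sinβ cosβ].
γz = 19.7·2.2 = 43.34 kN/m²
Numerator = 11.1 + 43.34·cos²36.2°·tan24.3° = 11.1 + 43.34·0.6512·0.4515 = 23.843 kPa
Denominator = 43.34·sin36.2°·cos36.2° = 43.34·0.5906·0.8070 = 20.656 kPa
FS = 23.843 / 20.656 = 1.154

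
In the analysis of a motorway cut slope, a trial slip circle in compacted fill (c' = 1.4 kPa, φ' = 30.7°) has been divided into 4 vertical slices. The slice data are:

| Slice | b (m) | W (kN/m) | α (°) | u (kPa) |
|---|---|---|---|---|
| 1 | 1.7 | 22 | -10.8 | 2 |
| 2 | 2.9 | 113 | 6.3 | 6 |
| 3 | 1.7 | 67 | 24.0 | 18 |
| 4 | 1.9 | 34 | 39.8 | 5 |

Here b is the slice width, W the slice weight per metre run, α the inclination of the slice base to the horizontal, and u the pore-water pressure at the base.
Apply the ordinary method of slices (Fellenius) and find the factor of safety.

Ordinary method of slices: FS = Σ[c'·Δl_i + (W_i cosα_i − u_i·Δl_i)·tanφ'] / Σ W_i sinα_i, with Δl_i = b_i / cosα_i.
Slice 1: Δl = 1.7/cos(-10.8°) = 1.731 m; N'_1 = 22·cos(-10.8°) − 2·1.731 = 18.1; c'Δl = 2.42; W sinα = -4.1
Slice 2: Δl = 2.9/cos6.3° = 2.918 m; N'_2 = 113·cos6.3° − 6·2.918 = 94.8; c'Δl = 4.08; W sinα = 12.4
Slice 3: Δl = 1.7/cos24.0° = 1.861 m; N'_3 = 67·cos24.0° − 18·1.861 = 27.7; c'Δl = 2.61; W sinα = 27.3
Slice 4: Δl = 1.9/cos39.8° = 2.473 m; N'_4 = 34·cos39.8° − 5·2.473 = 13.8; c'Δl = 3.46; W sinα = 21.8
Σc'Δl = 12.6 kN/m; ΣN' = 154.4 kN/m; ΣW sinα = 57.3 kN/m
Resisting = 12.6 + 154.4·tan30.7° = 12.6 + 91.7 = 104.3 kN/m
FS = 104.3 / 57.3 = 1.820

FS = 1.82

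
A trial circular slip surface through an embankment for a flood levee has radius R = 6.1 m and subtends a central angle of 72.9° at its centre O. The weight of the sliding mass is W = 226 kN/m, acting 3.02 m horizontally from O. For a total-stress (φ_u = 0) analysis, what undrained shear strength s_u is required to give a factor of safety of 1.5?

s_u = 21.6 kPa

FS = s_u·L_a·R / (W·d), so s_u = FS·W·d / (L_a·R).
Arc length L_a = R·θ = 6.1·(72.9°·π/180) = 6.1·1.2723 = 7.76 m
s_u = 1.5·226·3.02 / (7.76·6.1) = 1023.8 / 47.34 = 21.62 kPa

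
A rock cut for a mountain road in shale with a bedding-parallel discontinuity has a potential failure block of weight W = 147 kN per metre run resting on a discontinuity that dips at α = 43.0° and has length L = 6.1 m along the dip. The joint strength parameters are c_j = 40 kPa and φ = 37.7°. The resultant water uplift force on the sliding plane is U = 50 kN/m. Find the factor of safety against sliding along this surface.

Resolving the block weight along and normal to the plane and applying the Mohr–Coulomb strength on the joint:
N' = W cosα − U = 147·cos43.0° − 50 = 57.5 kN/m
Driving force T = W sinα = 147·sin43.0° = 100.3 kN/m
Resisting force R = c_j·L + N'·tanφ = 40·6.1 + 57.5·tan37.7° = 244.0 + 44.4 = 288.4 kN/m
FS = R / T = 288.4 / 100.3 = 2.877

FS = 2.88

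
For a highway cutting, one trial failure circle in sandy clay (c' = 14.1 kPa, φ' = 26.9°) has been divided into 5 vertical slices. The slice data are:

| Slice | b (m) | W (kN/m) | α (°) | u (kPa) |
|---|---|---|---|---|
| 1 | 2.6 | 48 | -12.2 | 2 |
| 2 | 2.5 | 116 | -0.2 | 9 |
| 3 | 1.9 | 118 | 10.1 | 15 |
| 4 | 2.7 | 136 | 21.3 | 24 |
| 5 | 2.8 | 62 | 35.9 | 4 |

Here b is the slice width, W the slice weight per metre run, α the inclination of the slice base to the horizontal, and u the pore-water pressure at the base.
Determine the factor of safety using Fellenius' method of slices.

FS = 3.65

Ordinary method of slices: FS = Σ[c'·Δl_i + (W_i cosα_i − u_i·Δl_i)·tanφ'] / Σ W_i sinα_i, with Δl_i = b_i / cosα_i.
Slice 1: Δl = 2.6/cos(-12.2°) = 2.660 m; N'_1 = 48·cos(-12.2°) − 2·2.660 = 41.6; c'Δl = 37.51; W sinα = -10.1
Slice 2: Δl = 2.5/cos(-0.2°) = 2.500 m; N'_2 = 116·cos(-0.2°) − 9·2.500 = 93.5; c'Δl = 35.25; W sinα = -0.4
Slice 3: Δl = 1.9/cos10.1° = 1.930 m; N'_3 = 118·cos10.1° − 15·1.930 = 87.2; c'Δl = 27.21; W sinα = 20.7
Slice 4: Δl = 2.7/cos21.3° = 2.898 m; N'_4 = 136·cos21.3° − 24·2.898 = 57.2; c'Δl = 40.86; W sinα = 49.4
Slice 5: Δl = 2.8/cos35.9° = 3.457 m; N'_5 = 62·cos35.9° − 4·3.457 = 36.4; c'Δl = 48.74; W sinα = 36.4
Σc'Δl = 189.6 kN/m; ΣN' = 315.9 kN/m; ΣW sinα = 95.9 kN/m
Resisting = 189.6 + 315.9·tan26.9° = 189.6 + 160.3 = 349.8 kN/m
FS = 349.8 / 95.9 = 3.648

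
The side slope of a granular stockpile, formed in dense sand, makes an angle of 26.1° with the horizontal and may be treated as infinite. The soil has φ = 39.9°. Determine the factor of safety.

For a dry cohesionless infinite slope the factor of safety is FS = tanφ / tanβ.
FS = tan39.9° / tan26.1° = 0.8361 / 0.4899 = 1.707

FS = 1.71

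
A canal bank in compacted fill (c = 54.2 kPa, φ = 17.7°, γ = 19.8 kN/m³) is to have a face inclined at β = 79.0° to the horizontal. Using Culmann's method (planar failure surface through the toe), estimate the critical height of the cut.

Culmann's analysis gives the critical failure plane at α_cr = (β + φ)/2 = (79.0 + 17.7)/2 = 48.4°, and the critical height
H_c = (4c/γ) · sinβ cosφ / [1 − cos(β − φ)]
    = (4·54.2/19.8) · sin79.0°·cos17.7° / [1 − cos(61.3°)]
    = 10.949 · 0.9816·0.9527 / [1 − 0.4802]
    = 10.949 · 0.9352 / 0.5198
    = 19.70 m

H_c = 19.70 m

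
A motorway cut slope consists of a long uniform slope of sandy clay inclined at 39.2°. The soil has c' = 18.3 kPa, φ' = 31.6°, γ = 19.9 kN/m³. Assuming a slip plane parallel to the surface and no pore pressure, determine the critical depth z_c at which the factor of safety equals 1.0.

z_c = 7.64 m

Setting FS = 1.00 in FS = [c' + γz cos²β tanφ'] / [γz sinβ cosβ] and solving for z:
z = c' / [γ cosβ (FS·sinβ − cosβ·tanφ')]
  = 18.3 / [19.9·cos39.2°·(1.00·sin39.2° − cos39.2°·tan31.6°)]
  = 18.3 / [19.9·0.7749·(1.00·0.6320 − 0.7749·0.6152)]
  = 18.3 / 2.3946 = 7.642 m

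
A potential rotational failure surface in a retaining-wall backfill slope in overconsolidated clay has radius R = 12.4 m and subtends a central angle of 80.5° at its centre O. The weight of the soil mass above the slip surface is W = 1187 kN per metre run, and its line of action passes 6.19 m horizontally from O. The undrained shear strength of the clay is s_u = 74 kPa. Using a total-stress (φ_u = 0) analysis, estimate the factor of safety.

FS = 2.18

Taking moments about the centre O, the resisting moment is provided by the undrained shear strength acting along the arc:
Arc length L_a = R·θ = 12.4·(80.5°·π/180) = 12.4·1.4050 = 17.42 m
M_R = s_u·L_a·R = 74·17.42·12.4 = 15986.3 kN·m/m
M_D = W·d = 1187·6.19 = 7347.5 kN·m/m
FS = M_R / M_D = 15986.3 / 7347.5 = 2.176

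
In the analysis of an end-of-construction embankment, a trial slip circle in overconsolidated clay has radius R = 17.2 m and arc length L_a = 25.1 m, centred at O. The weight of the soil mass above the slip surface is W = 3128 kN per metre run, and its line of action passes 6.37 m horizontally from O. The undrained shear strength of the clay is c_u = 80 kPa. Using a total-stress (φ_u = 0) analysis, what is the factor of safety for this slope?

Taking moments about the centre O, the resisting moment is provided by the undrained shear strength acting along the arc:
M_R = c_u·L_a·R = 80·25.10·17.2 = 34537.6 kN·m/m
M_D = W·d = 3128·6.37 = 19925.4 kN·m/m
FS = M_R / M_D = 34537.6 / 19925.4 = 1.733

FS = 1.73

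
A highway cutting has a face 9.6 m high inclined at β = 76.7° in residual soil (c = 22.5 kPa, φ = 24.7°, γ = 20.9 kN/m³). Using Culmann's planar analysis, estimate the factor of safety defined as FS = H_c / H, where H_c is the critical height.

H_c = (4c/γ) · sinβ cosφ / [1 − cos(β − φ)]
    = (4·22.5/20.9) · sin76.7°·cos24.7° / [1 − cos52.0°]
    = 4.306 · 0.8841 / 0.3843 = 9.91 m
FS = H_c / H = 9.91 / 9.6 = 1.032

FS = 1.03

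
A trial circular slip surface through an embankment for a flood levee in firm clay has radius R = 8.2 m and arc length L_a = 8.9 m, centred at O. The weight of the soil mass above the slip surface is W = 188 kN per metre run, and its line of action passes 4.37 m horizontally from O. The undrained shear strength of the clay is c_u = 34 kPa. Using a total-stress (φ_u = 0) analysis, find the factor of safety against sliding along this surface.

Taking moments about the centre O, the resisting moment is provided by the undrained shear strength acting along the arc:
M_R = c_u·L_a·R = 34·8.90·8.2 = 2481.3 kN·m/m
M_D = W·d = 188·4.37 = 821.6 kN·m/m
FS = M_R / M_D = 2481.3 / 821.6 = 3.020

FS = 3.02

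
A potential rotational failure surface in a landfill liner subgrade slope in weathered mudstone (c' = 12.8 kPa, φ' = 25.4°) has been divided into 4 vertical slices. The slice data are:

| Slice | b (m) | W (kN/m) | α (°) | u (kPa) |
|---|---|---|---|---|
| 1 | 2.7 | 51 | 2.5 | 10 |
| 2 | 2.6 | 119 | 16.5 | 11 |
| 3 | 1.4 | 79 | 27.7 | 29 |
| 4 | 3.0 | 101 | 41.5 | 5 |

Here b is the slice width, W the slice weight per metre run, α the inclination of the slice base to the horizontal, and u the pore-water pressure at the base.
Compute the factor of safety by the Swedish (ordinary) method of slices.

FS = 1.65

Ordinary method of slices: FS = Σ[c'·Δl_i + (W_i cosα_i − u_i·Δl_i)·tanφ'] / Σ W_i sinα_i, with Δl_i = b_i / cosα_i.
Slice 1: Δl = 2.7/cos2.5° = 2.703 m; N'_1 = 51·cos2.5° − 10·2.703 = 23.9; c'Δl = 34.59; W sinα = 2.2
Slice 2: Δl = 2.6/cos16.5° = 2.712 m; N'_2 = 119·cos16.5° − 11·2.712 = 84.3; c'Δl = 34.71; W sinα = 33.8
Slice 3: Δl = 1.4/cos27.7° = 1.581 m; N'_3 = 79·cos27.7° − 29·1.581 = 24.1; c'Δl = 20.24; W sinα = 36.7
Slice 4: Δl = 3.0/cos41.5° = 4.006 m; N'_4 = 101·cos41.5° − 5·4.006 = 55.6; c'Δl = 51.27; W sinα = 66.9
Σc'Δl = 140.8 kN/m; ΣN' = 187.9 kN/m; ΣW sinα = 139.7 kN/m
Resisting = 140.8 + 187.9·tan25.4° = 140.8 + 89.2 = 230.0 kN/m
FS = 230.0 / 139.7 = 1.647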